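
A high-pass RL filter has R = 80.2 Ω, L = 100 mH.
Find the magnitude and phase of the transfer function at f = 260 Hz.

Step 1 — Angular frequency: ω = 2π·260 = 1634 rad/s.
Step 2 — Transfer function: H(jω) = jωL/(R + jωL).
Step 3 — Numerator jωL = j·163.4; denominator R + jωL = 80.2 + j163.4.
Step 4 — H = 0.8058 + j0.3956.
Step 5 — Magnitude: |H| = 0.8977 (-0.9 dB); phase: φ = 26.1°.

|H| = 0.8977 (-0.9 dB), φ = 26.1°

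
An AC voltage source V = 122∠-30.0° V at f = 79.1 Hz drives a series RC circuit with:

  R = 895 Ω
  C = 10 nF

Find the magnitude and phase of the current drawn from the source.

Step 1 — Angular frequency: ω = 2π·f = 2π·79.1 = 497 rad/s.
Step 2 — Component impedances:
  R: Z = R = 895 Ω
  C: Z = 1/(jωC) = -j/(ω·C) = 0 - j2.012e+05 Ω
Step 3 — Series combination: Z_total = R + C = 895 - j2.012e+05 Ω = 2.012e+05∠-89.7° Ω.
Step 4 — Source phasor: V = 122∠-30.0° V = 105.7 - j61 V.
Step 5 — Ohm's law: I = V / Z_total = (105.7 - j61) / (895 - j2.012e+05) = 0.0003055 + j0.0005237 A.
Step 6 — Convert to polar: |I| = 0.0006063 A, ∠I = 59.7°.

I = 0.0006063∠59.7° A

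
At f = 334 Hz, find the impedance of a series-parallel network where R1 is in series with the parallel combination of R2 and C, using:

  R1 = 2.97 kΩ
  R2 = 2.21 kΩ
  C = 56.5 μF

Step 1 — Angular frequency: ω = 2π·f = 2π·334 = 2099 rad/s.
Step 2 — Component impedances:
  R1: Z = R = 2970 Ω
  R2: Z = R = 2210 Ω
  C: Z = 1/(jωC) = -j/(ω·C) = 0 - j8.434 Ω
Step 3 — Parallel branch: R2 || C = 1/(1/R2 + 1/C) = 0.03218 - j8.434 Ω.
Step 4 — Series with R1: Z_total = R1 + (R2 || C) = 2970 - j8.434 Ω = 2970∠-0.2° Ω.

Z = 2970 - j8.434 Ω = 2970∠-0.2° Ω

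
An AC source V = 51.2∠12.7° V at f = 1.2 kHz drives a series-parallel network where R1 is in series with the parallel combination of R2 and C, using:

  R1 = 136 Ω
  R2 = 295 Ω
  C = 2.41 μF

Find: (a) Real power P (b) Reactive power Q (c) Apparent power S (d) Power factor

Step 1 — Angular frequency: ω = 2π·f = 2π·1200 = 7540 rad/s.
Step 2 — Component impedances:
  R1: Z = R = 136 Ω
  R2: Z = R = 295 Ω
  C: Z = 1/(jωC) = -j/(ω·C) = 0 - j55.03 Ω
Step 3 — Parallel branch: R2 || C = 1/(1/R2 + 1/C) = 9.921 - j53.18 Ω.
Step 4 — Series with R1: Z_total = R1 + (R2 || C) = 145.9 - j53.18 Ω = 155.3∠-20.0° Ω.
Step 5 — Source phasor: V = 51.2∠12.7° V = 49.95 + j11.26 V.
Step 6 — Current: I = V / Z = 0.2773 + j0.1782 A = 0.3297∠32.7° A.
Step 7 — Complex power: S = V·I* = 15.86 - j5.78 VA.
Step 8 — Real power: P = Re(S) = 15.86 W.
Step 9 — Reactive power: Q = Im(S) = -5.78 VAR.
Step 10 — Apparent power: |S| = 16.88 VA.
Step 11 — Power factor: PF = P/|S| = 0.9395 (leading).

(a) P = 15.86 W  (b) Q = -5.78 VAR  (c) S = 16.88 VA  (d) PF = 0.9395 (leading)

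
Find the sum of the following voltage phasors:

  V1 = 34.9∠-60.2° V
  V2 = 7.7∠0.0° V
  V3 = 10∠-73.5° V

Step 1 — Convert each phasor to rectangular form:
  V1 = 34.9·(cos(-60.2°) + j·sin(-60.2°)) = 17.34 - j30.29 V
  V2 = 7.7·(cos(0.0°) + j·sin(0.0°)) = 7.7 V
  V3 = 10·(cos(-73.5°) + j·sin(-73.5°)) = 2.84 - j9.588 V
Step 2 — Sum components: V_total = 27.88 - j39.87 V.
Step 3 — Convert to polar: |V_total| = 48.66 V, ∠V_total = -55.0°.

V_total = 48.66∠-55.0° V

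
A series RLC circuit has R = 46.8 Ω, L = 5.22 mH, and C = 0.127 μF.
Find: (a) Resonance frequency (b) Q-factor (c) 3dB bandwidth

Step 1 — Resonance: ω₀ = 1/√(LC) = 1/√(0.00522·1.27e-07) = 3.884e+04 rad/s.
Step 2 — f₀ = ω₀/(2π) = 6181 Hz.
Step 3 — Series Q: Q = ω₀L/R = 3.884e+04·0.00522/46.8 = 4.332.
Step 4 — Bandwidth: Δω = ω₀/Q = 8966 rad/s; BW = Δω/(2π) = 1427 Hz.

(a) f₀ = 6181 Hz  (b) Q = 4.332  (c) BW = 1427 Hz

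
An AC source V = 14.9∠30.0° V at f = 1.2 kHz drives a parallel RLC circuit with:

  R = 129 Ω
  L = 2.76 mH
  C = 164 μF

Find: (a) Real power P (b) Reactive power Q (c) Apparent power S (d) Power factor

Step 1 — Angular frequency: ω = 2π·f = 2π·1200 = 7540 rad/s.
Step 2 — Component impedances:
  R: Z = R = 129 Ω
  L: Z = jωL = j·7540·0.00276 = 0 + j20.81 Ω
  C: Z = 1/(jωC) = -j/(ω·C) = 0 - j0.8087 Ω
Step 3 — Parallel combination: 1/Z_total = 1/R + 1/L + 1/C; Z_total = 0.005488 - j0.8414 Ω = 0.8414∠-89.6° Ω.
Step 4 — Source phasor: V = 14.9∠30.0° V = 12.9 + j7.45 V.
Step 5 — Current: I = V / Z = -8.754 + j15.39 A = 17.71∠119.6° A.
Step 6 — Complex power: S = V·I* = 1.721 - j263.9 VA.
Step 7 — Real power: P = Re(S) = 1.721 W.
Step 8 — Reactive power: Q = Im(S) = -263.9 VAR.
Step 9 — Apparent power: |S| = 263.9 VA.
Step 10 — Power factor: PF = P/|S| = 0.006522 (leading).

(a) P = 1.721 W  (b) Q = -263.9 VAR  (c) S = 263.9 VA  (d) PF = 0.006522 (leading)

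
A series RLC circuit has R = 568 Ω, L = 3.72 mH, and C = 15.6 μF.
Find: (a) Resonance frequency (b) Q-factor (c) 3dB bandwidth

Step 1 — Resonance: ω₀ = 1/√(LC) = 1/√(0.00372·1.56e-05) = 4151 rad/s.
Step 2 — f₀ = ω₀/(2π) = 660.7 Hz.
Step 3 — Series Q: Q = ω₀L/R = 4151·0.00372/568 = 0.02719.
Step 4 — Bandwidth: Δω = ω₀/Q = 1.527e+05 rad/s; BW = Δω/(2π) = 2.43e+04 Hz.

(a) f₀ = 660.7 Hz  (b) Q = 0.02719  (c) BW = 2.43e+04 Hz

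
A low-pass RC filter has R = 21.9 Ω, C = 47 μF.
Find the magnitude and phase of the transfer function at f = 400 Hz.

Step 1 — Angular frequency: ω = 2π·400 = 2513 rad/s.
Step 2 — Transfer function: H(jω) = 1/(1 + jωRC).
Step 3 — Denominator: 1 + jωRC = 1 + j·2513·21.9·4.7e-05 = 1 + j2.587.
Step 4 — H = 0.13 - j0.3363.
Step 5 — Magnitude: |H| = 0.3606 (-8.9 dB); phase: φ = -68.9°.

|H| = 0.3606 (-8.9 dB), φ = -68.9°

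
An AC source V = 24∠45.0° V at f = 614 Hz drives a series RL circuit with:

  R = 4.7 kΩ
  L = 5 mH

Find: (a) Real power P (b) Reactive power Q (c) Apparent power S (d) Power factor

Step 1 — Angular frequency: ω = 2π·f = 2π·614 = 3858 rad/s.
Step 2 — Component impedances:
  R: Z = R = 4700 Ω
  L: Z = jωL = j·3858·0.005 = 0 + j19.29 Ω
Step 3 — Series combination: Z_total = R + L = 4700 + j19.29 Ω = 4700∠0.2° Ω.
Step 4 — Source phasor: V = 24∠45.0° V = 16.97 + j16.97 V.
Step 5 — Current: I = V / Z = 0.003626 + j0.003596 A = 0.005106∠44.8° A.
Step 6 — Complex power: S = V·I* = 0.1226 + j0.000503 VA.
Step 7 — Real power: P = Re(S) = 0.1226 W.
Step 8 — Reactive power: Q = Im(S) = 0.000503 VAR.
Step 9 — Apparent power: |S| = 0.1226 VA.
Step 10 — Power factor: PF = P/|S| = 1 (lagging).

(a) P = 0.1226 W  (b) Q = 0.000503 VAR  (c) S = 0.1226 VA  (d) PF = 1 (lagging)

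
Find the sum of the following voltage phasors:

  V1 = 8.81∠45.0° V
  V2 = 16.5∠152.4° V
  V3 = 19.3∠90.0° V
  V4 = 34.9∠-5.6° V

Step 1 — Convert each phasor to rectangular form:
  V1 = 8.81·(cos(45.0°) + j·sin(45.0°)) = 6.23 + j6.23 V
  V2 = 16.5·(cos(152.4°) + j·sin(152.4°)) = -14.62 + j7.644 V
  V3 = 19.3·(cos(90.0°) + j·sin(90.0°)) = 0 + j19.3 V
  V4 = 34.9·(cos(-5.6°) + j·sin(-5.6°)) = 34.73 - j3.406 V
Step 2 — Sum components: V_total = 26.34 + j29.77 V.
Step 3 — Convert to polar: |V_total| = 39.75 V, ∠V_total = 48.5°.

V_total = 39.75∠48.5° V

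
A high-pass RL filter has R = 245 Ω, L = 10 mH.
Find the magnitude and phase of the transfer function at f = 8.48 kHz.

Step 1 — Angular frequency: ω = 2π·8480 = 5.328e+04 rad/s.
Step 2 — Transfer function: H(jω) = jωL/(R + jωL).
Step 3 — Numerator jωL = j·532.8; denominator R + jωL = 245 + j532.8.
Step 4 — H = 0.8255 + j0.3796.
Step 5 — Magnitude: |H| = 0.9086 (-0.8 dB); phase: φ = 24.7°.

|H| = 0.9086 (-0.8 dB), φ = 24.7°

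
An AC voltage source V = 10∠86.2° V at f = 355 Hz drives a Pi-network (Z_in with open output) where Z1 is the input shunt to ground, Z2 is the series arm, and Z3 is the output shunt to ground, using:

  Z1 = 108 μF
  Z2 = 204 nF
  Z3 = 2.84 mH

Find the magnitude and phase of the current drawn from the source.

Step 1 — Angular frequency: ω = 2π·f = 2π·355 = 2231 rad/s.
Step 2 — Component impedances:
  Z1: Z = 1/(jωC) = -j/(ω·C) = 0 - j4.151 Ω
  Z2: Z = 1/(jωC) = -j/(ω·C) = 0 - j2198 Ω
  Z3: Z = jωL = j·2231·0.00284 = 0 + j6.335 Ω
Step 3 — With open output, the series arm Z2 and the output shunt Z3 appear in series to ground: Z2 + Z3 = 0 - j2191 Ω.
Step 4 — Parallel with input shunt Z1: Z_in = Z1 || (Z2 + Z3) = 0 - j4.143 Ω = 4.143∠-90.0° Ω.
Step 5 — Source phasor: V = 10∠86.2° V = 0.6627 + j9.978 V.
Step 6 — Ohm's law: I = V / Z_total = (0.6627 + j9.978) / (0 - j4.143) = -2.408 + j0.16 A.
Step 7 — Convert to polar: |I| = 2.414 A, ∠I = 176.2°.

I = 2.414∠176.2° A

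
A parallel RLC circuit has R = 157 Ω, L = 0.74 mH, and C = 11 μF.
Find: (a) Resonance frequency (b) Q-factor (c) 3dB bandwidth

Step 1 — Resonance: ω₀ = 1/√(LC) = 1/√(0.00074·1.1e-05) = 1.108e+04 rad/s.
Step 2 — f₀ = ω₀/(2π) = 1764 Hz.
Step 3 — Parallel Q: Q = R/(ω₀L) = 157/(1.108e+04·0.00074) = 19.14.
Step 4 — Bandwidth: Δω = ω₀/Q = 579 rad/s; BW = Δω/(2π) = 92.16 Hz.

(a) f₀ = 1764 Hz  (b) Q = 19.14  (c) BW = 92.16 Hz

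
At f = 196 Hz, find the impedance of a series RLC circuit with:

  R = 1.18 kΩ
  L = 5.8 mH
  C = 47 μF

Step 1 — Angular frequency: ω = 2π·f = 2π·196 = 1232 rad/s.
Step 2 — Component impedances:
  R: Z = R = 1180 Ω
  L: Z = jωL = j·1232·0.0058 = 0 + j7.143 Ω
  C: Z = 1/(jωC) = -j/(ω·C) = 0 - j17.28 Ω
Step 3 — Series combination: Z_total = R + L + C = 1180 - j10.13 Ω = 1180∠-0.5° Ω.

Z = 1180 - j10.13 Ω = 1180∠-0.5° Ω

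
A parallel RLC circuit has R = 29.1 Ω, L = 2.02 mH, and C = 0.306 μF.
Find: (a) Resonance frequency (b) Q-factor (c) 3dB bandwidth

Step 1 — Resonance: ω₀ = 1/√(LC) = 1/√(0.00202·3.06e-07) = 4.022e+04 rad/s.
Step 2 — f₀ = ω₀/(2π) = 6402 Hz.
Step 3 — Parallel Q: Q = R/(ω₀L) = 29.1/(4.022e+04·0.00202) = 0.3582.
Step 4 — Bandwidth: Δω = ω₀/Q = 1.123e+05 rad/s; BW = Δω/(2π) = 1.787e+04 Hz.

(a) f₀ = 6402 Hz  (b) Q = 0.3582  (c) BW = 1.787e+04 Hz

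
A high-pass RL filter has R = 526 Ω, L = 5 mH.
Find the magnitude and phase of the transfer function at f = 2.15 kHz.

Step 1 — Angular frequency: ω = 2π·2150 = 1.351e+04 rad/s.
Step 2 — Transfer function: H(jω) = jωL/(R + jωL).
Step 3 — Numerator jωL = j·67.54; denominator R + jωL = 526 + j67.54.
Step 4 — H = 0.01622 + j0.1263.
Step 5 — Magnitude: |H| = 0.1274 (-17.9 dB); phase: φ = 82.7°.

|H| = 0.1274 (-17.9 dB), φ = 82.7°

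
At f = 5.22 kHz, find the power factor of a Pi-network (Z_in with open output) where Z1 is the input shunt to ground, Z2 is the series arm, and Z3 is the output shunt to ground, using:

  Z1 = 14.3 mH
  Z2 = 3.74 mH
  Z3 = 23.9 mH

Step 1 — Angular frequency: ω = 2π·f = 2π·5220 = 3.28e+04 rad/s.
Step 2 — Component impedances:
  Z1: Z = jωL = j·3.28e+04·0.0143 = 0 + j469 Ω
  Z2: Z = jωL = j·3.28e+04·0.00374 = 0 + j122.7 Ω
  Z3: Z = jωL = j·3.28e+04·0.0239 = 0 + j783.9 Ω
Step 3 — With open output, the series arm Z2 and the output shunt Z3 appear in series to ground: Z2 + Z3 = 0 + j906.5 Ω.
Step 4 — Parallel with input shunt Z1: Z_in = Z1 || (Z2 + Z3) = 0 + j309.1 Ω = 309.1∠90.0° Ω.
Step 5 — Power factor: PF = cos(φ) = Re(Z)/|Z| = -0/309.1 = -0.
Step 6 — Type: Im(Z) = 309.1 ⇒ lagging (phase φ = 90.0°).

PF = -0 (lagging, φ = 90.0°)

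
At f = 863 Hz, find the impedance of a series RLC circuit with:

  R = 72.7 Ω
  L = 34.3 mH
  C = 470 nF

Step 1 — Angular frequency: ω = 2π·f = 2π·863 = 5422 rad/s.
Step 2 — Component impedances:
  R: Z = R = 72.7 Ω
  L: Z = jωL = j·5422·0.0343 = 0 + j186 Ω
  C: Z = 1/(jωC) = -j/(ω·C) = 0 - j392.4 Ω
Step 3 — Series combination: Z_total = R + L + C = 72.7 - j206.4 Ω = 218.8∠-70.6° Ω.

Z = 72.7 - j206.4 Ω = 218.8∠-70.6° Ω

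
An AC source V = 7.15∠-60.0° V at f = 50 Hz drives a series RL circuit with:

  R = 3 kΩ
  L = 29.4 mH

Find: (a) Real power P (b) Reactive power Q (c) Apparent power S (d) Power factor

Step 1 — Angular frequency: ω = 2π·f = 2π·50 = 314.2 rad/s.
Step 2 — Component impedances:
  R: Z = R = 3000 Ω
  L: Z = jωL = j·314.2·0.0294 = 0 + j9.236 Ω
Step 3 — Series combination: Z_total = R + L = 3000 + j9.236 Ω = 3000∠0.2° Ω.
Step 4 — Source phasor: V = 7.15∠-60.0° V = 3.575 - j6.192 V.
Step 5 — Current: I = V / Z = 0.001185 - j0.002068 A = 0.002383∠-60.2° A.
Step 6 — Complex power: S = V·I* = 0.01704 + j5.246e-05 VA.
Step 7 — Real power: P = Re(S) = 0.01704 W.
Step 8 — Reactive power: Q = Im(S) = 5.246e-05 VAR.
Step 9 — Apparent power: |S| = 0.01704 VA.
Step 10 — Power factor: PF = P/|S| = 1 (lagging).

(a) P = 0.01704 W  (b) Q = 5.246e-05 VAR  (c) S = 0.01704 VA  (d) PF = 1 (lagging)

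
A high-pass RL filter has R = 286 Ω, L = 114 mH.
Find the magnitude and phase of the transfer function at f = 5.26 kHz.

Step 1 — Angular frequency: ω = 2π·5260 = 3.305e+04 rad/s.
Step 2 — Transfer function: H(jω) = jωL/(R + jωL).
Step 3 — Numerator jωL = j·3768; denominator R + jωL = 286 + j3768.
Step 4 — H = 0.9943 + j0.07547.
Step 5 — Magnitude: |H| = 0.9971 (-0.0 dB); phase: φ = 4.3°.

|H| = 0.9971 (-0.0 dB), φ = 4.3°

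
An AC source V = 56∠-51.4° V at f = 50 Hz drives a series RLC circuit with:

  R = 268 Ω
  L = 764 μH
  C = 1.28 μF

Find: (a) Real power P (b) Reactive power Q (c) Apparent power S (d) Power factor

Step 1 — Angular frequency: ω = 2π·f = 2π·50 = 314.2 rad/s.
Step 2 — Component impedances:
  R: Z = R = 268 Ω
  L: Z = jωL = j·314.2·0.000764 = 0 + j0.24 Ω
  C: Z = 1/(jωC) = -j/(ω·C) = 0 - j2487 Ω
Step 3 — Series combination: Z_total = R + L + C = 268 - j2487 Ω = 2501∠-83.8° Ω.
Step 4 — Source phasor: V = 56∠-51.4° V = 34.94 - j43.77 V.
Step 5 — Current: I = V / Z = 0.0189 + j0.01201 A = 0.02239∠32.4° A.
Step 6 — Complex power: S = V·I* = 0.1344 - j1.247 VA.
Step 7 — Real power: P = Re(S) = 0.1344 W.
Step 8 — Reactive power: Q = Im(S) = -1.247 VAR.
Step 9 — Apparent power: |S| = 1.254 VA.
Step 10 — Power factor: PF = P/|S| = 0.1072 (leading).

(a) P = 0.1344 W  (b) Q = -1.247 VAR  (c) S = 1.254 VA  (d) PF = 0.1072 (leading)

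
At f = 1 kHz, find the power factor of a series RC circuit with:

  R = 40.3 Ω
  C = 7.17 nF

Step 1 — Angular frequency: ω = 2π·f = 2π·1000 = 6283 rad/s.
Step 2 — Component impedances:
  R: Z = R = 40.3 Ω
  C: Z = 1/(jωC) = -j/(ω·C) = 0 - j2.22e+04 Ω
Step 3 — Series combination: Z_total = R + C = 40.3 - j2.22e+04 Ω = 2.22e+04∠-89.9° Ω.
Step 4 — Power factor: PF = cos(φ) = Re(Z)/|Z| = 40.3/22197 = 0.001816.
Step 5 — Type: Im(Z) = -2.22e+04 ⇒ leading (phase φ = -89.9°).

PF = 0.001816 (leading, φ = -89.9°)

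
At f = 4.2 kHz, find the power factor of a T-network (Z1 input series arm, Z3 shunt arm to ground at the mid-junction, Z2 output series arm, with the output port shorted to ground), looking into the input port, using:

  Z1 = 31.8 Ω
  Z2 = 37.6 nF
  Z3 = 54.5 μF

Step 1 — Angular frequency: ω = 2π·f = 2π·4200 = 2.639e+04 rad/s.
Step 2 — Component impedances:
  Z1: Z = R = 31.8 Ω
  Z2: Z = 1/(jωC) = -j/(ω·C) = 0 - j1008 Ω
  Z3: Z = 1/(jωC) = -j/(ω·C) = 0 - j0.6953 Ω
Step 3 — With the output port shorted to ground, the output series arm Z2 runs from the junction to ground; the shunt arm Z3 also runs from the junction to ground. They appear in parallel: Z3 || Z2 = 0 - j0.6948 Ω.
Step 4 — Series with input arm Z1: Z_in = Z1 + (Z3 || Z2) = 31.8 - j0.6948 Ω = 31.81∠-1.3° Ω.
Step 5 — Power factor: PF = cos(φ) = Re(Z)/|Z| = 31.8/31.8076 = 0.9998.
Step 6 — Type: Im(Z) = -0.6948 ⇒ leading (phase φ = -1.3°).

PF = 0.9998 (leading, φ = -1.3°)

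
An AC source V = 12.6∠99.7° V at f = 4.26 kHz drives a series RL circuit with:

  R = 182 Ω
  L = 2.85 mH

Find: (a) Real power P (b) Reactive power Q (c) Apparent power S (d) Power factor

Step 1 — Angular frequency: ω = 2π·f = 2π·4260 = 2.677e+04 rad/s.
Step 2 — Component impedances:
  R: Z = R = 182 Ω
  L: Z = jωL = j·2.677e+04·0.00285 = 0 + j76.28 Ω
Step 3 — Series combination: Z_total = R + L = 182 + j76.28 Ω = 197.3∠22.7° Ω.
Step 4 — Source phasor: V = 12.6∠99.7° V = -2.123 + j12.42 V.
Step 5 — Current: I = V / Z = 0.01441 + j0.0622 A = 0.06385∠77.0° A.
Step 6 — Complex power: S = V·I* = 0.742 + j0.311 VA.
Step 7 — Real power: P = Re(S) = 0.742 W.
Step 8 — Reactive power: Q = Im(S) = 0.311 VAR.
Step 9 — Apparent power: |S| = 0.8045 VA.
Step 10 — Power factor: PF = P/|S| = 0.9223 (lagging).

(a) P = 0.742 W  (b) Q = 0.311 VAR  (c) S = 0.8045 VA  (d) PF = 0.9223 (lagging)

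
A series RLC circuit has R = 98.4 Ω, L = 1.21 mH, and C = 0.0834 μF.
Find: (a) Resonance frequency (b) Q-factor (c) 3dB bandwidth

Step 1 — Resonance condition Im(Z)=0 gives ω₀ = 1/√(LC).
Step 2 — ω₀ = 1/√(0.00121·8.34e-08) = 9.955e+04 rad/s.
Step 3 — f₀ = ω₀/(2π) = 1.584e+04 Hz.
Step 4 — Series Q: Q = ω₀L/R = 9.955e+04·0.00121/98.4 = 1.224.
Step 5 — 3dB bandwidth: Δω = ω₀/Q = 8.132e+04 rad/s; BW = Δω/(2π) = 1.294e+04 Hz.

(a) f₀ = 1.584e+04 Hz  (b) Q = 1.224  (c) BW = 1.294e+04 Hz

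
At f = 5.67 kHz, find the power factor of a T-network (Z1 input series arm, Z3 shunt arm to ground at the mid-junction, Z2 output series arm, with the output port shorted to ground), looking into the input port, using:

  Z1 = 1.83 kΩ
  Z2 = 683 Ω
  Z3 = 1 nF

Step 1 — Angular frequency: ω = 2π·f = 2π·5670 = 3.563e+04 rad/s.
Step 2 — Component impedances:
  Z1: Z = R = 1830 Ω
  Z2: Z = R = 683 Ω
  Z3: Z = 1/(jωC) = -j/(ω·C) = 0 - j2.807e+04 Ω
Step 3 — With the output port shorted to ground, the output series arm Z2 runs from the junction to ground; the shunt arm Z3 also runs from the junction to ground. They appear in parallel: Z3 || Z2 = 682.6 - j16.61 Ω.
Step 4 — Series with input arm Z1: Z_in = Z1 + (Z3 || Z2) = 2513 - j16.61 Ω = 2513∠-0.4° Ω.
Step 5 — Power factor: PF = cos(φ) = Re(Z)/|Z| = 2513/2513 = 1.
Step 6 — Type: Im(Z) = -16.61 ⇒ leading (phase φ = -0.4°).

PF = 1 (leading, φ = -0.4°)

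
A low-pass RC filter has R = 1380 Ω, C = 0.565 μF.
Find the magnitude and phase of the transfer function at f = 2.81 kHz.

Step 1 — Angular frequency: ω = 2π·2810 = 1.766e+04 rad/s.
Step 2 — Transfer function: H(jω) = 1/(1 + jωRC).
Step 3 — Denominator: 1 + jωRC = 1 + j·1.766e+04·1380·5.65e-07 = 1 + j13.77.
Step 4 — H = 0.005249 - j0.07226.
Step 5 — Magnitude: |H| = 0.07245 (-22.8 dB); phase: φ = -85.8°.

|H| = 0.07245 (-22.8 dB), φ = -85.8°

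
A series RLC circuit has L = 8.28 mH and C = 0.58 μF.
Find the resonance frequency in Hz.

Step 1 — Resonance condition Im(Z)=0 gives ω₀ = 1/√(LC).
Step 2 — ω₀ = 1/√(0.00828·5.8e-07) = 1.443e+04 rad/s.
Step 3 — f₀ = ω₀/(2π) = 2297 Hz.

f₀ = 2297 Hz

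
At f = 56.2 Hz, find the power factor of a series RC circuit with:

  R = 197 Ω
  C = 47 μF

Step 1 — Angular frequency: ω = 2π·f = 2π·56.2 = 353.1 rad/s.
Step 2 — Component impedances:
  R: Z = R = 197 Ω
  C: Z = 1/(jωC) = -j/(ω·C) = 0 - j60.25 Ω
Step 3 — Series combination: Z_total = R + C = 197 - j60.25 Ω = 206∠-17.0° Ω.
Step 4 — Power factor: PF = cos(φ) = Re(Z)/|Z| = 197/206 = 0.9563.
Step 5 — Type: Im(Z) = -60.25 ⇒ leading (phase φ = -17.0°).

PF = 0.9563 (leading, φ = -17.0°)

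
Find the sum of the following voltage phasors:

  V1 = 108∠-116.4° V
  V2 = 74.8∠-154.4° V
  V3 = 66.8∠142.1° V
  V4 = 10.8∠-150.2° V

Step 1 — Convert each phasor to rectangular form:
  V1 = 108·(cos(-116.4°) + j·sin(-116.4°)) = -48.02 - j96.74 V
  V2 = 74.8·(cos(-154.4°) + j·sin(-154.4°)) = -67.46 - j32.32 V
  V3 = 66.8·(cos(142.1°) + j·sin(142.1°)) = -52.71 + j41.03 V
  V4 = 10.8·(cos(-150.2°) + j·sin(-150.2°)) = -9.372 - j5.367 V
Step 2 — Sum components: V_total = -177.6 - j93.39 V.
Step 3 — Convert to polar: |V_total| = 200.6 V, ∠V_total = -152.3°.

V_total = 200.6∠-152.3° V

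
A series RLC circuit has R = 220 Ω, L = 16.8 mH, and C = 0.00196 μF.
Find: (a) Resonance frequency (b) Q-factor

Step 1 — Resonance condition Im(Z)=0 gives ω₀ = 1/√(LC).
Step 2 — ω₀ = 1/√(0.0168·1.96e-09) = 1.743e+05 rad/s.
Step 3 — f₀ = ω₀/(2π) = 2.774e+04 Hz.
Step 4 — Series Q: Q = ω₀L/R = 1.743e+05·0.0168/220 = 13.31.

(a) f₀ = 2.774e+04 Hz  (b) Q = 13.31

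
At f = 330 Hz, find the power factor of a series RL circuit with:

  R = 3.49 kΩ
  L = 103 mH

Step 1 — Angular frequency: ω = 2π·f = 2π·330 = 2073 rad/s.
Step 2 — Component impedances:
  R: Z = R = 3490 Ω
  L: Z = jωL = j·2073·0.103 = 0 + j213.6 Ω
Step 3 — Series combination: Z_total = R + L = 3490 + j213.6 Ω = 3497∠3.5° Ω.
Step 4 — Power factor: PF = cos(φ) = Re(Z)/|Z| = 3490/3496.5 = 0.9981.
Step 5 — Type: Im(Z) = 213.6 ⇒ lagging (phase φ = 3.5°).

PF = 0.9981 (lagging, φ = 3.5°)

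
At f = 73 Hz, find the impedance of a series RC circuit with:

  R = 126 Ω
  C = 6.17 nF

Step 1 — Angular frequency: ω = 2π·f = 2π·73 = 458.7 rad/s.
Step 2 — Component impedances:
  R: Z = R = 126 Ω
  C: Z = 1/(jωC) = -j/(ω·C) = 0 - j3.534e+05 Ω
Step 3 — Series combination: Z_total = R + C = 126 - j3.534e+05 Ω = 3.534e+05∠-90.0° Ω.

Z = 126 - j3.534e+05 Ω = 3.534e+05∠-90.0° Ω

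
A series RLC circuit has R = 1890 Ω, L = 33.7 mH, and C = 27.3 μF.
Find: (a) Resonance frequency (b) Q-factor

Step 1 — Resonance condition Im(Z)=0 gives ω₀ = 1/√(LC).
Step 2 — ω₀ = 1/√(0.0337·2.73e-05) = 1043 rad/s.
Step 3 — f₀ = ω₀/(2π) = 165.9 Hz.
Step 4 — Series Q: Q = ω₀L/R = 1043·0.0337/1890 = 0.01859.

(a) f₀ = 165.9 Hz  (b) Q = 0.01859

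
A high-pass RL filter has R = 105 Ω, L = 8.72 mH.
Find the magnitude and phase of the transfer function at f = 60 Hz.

Step 1 — Angular frequency: ω = 2π·60 = 377 rad/s.
Step 2 — Transfer function: H(jω) = jωL/(R + jωL).
Step 3 — Numerator jωL = j·3.287; denominator R + jωL = 105 + j3.287.
Step 4 — H = 0.0009792 + j0.03128.
Step 5 — Magnitude: |H| = 0.03129 (-30.1 dB); phase: φ = 88.2°.

|H| = 0.03129 (-30.1 dB), φ = 88.2°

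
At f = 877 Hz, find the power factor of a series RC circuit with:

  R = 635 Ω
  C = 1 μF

Step 1 — Angular frequency: ω = 2π·f = 2π·877 = 5510 rad/s.
Step 2 — Component impedances:
  R: Z = R = 635 Ω
  C: Z = 1/(jωC) = -j/(ω·C) = 0 - j181.5 Ω
Step 3 — Series combination: Z_total = R + C = 635 - j181.5 Ω = 660.4∠-15.9° Ω.
Step 4 — Power factor: PF = cos(φ) = Re(Z)/|Z| = 635/660.4 = 0.9615.
Step 5 — Type: Im(Z) = -181.5 ⇒ leading (phase φ = -15.9°).

PF = 0.9615 (leading, φ = -15.9°)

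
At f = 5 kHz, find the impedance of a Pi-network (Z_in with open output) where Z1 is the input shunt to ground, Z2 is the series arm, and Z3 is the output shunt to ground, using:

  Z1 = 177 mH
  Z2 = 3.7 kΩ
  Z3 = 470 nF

Step 1 — Angular frequency: ω = 2π·f = 2π·5000 = 3.142e+04 rad/s.
Step 2 — Component impedances:
  Z1: Z = jωL = j·3.142e+04·0.177 = 0 + j5561 Ω
  Z2: Z = R = 3700 Ω
  Z3: Z = 1/(jωC) = -j/(ω·C) = 0 - j67.73 Ω
Step 3 — With open output, the series arm Z2 and the output shunt Z3 appear in series to ground: Z2 + Z3 = 3700 - j67.73 Ω.
Step 4 — Parallel with input shunt Z1: Z_in = Z1 || (Z2 + Z3) = 2608 + j1688 Ω = 3107∠32.9° Ω.

Z = 2608 + j1688 Ω = 3107∠32.9° Ω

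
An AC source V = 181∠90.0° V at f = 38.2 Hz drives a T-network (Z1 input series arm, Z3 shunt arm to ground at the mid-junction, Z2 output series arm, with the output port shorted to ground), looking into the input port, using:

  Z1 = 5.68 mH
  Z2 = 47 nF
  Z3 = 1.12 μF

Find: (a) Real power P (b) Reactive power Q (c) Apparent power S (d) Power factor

Step 1 — Angular frequency: ω = 2π·f = 2π·38.2 = 240 rad/s.
Step 2 — Component impedances:
  Z1: Z = jωL = j·240·0.00568 = 0 + j1.363 Ω
  Z2: Z = 1/(jωC) = -j/(ω·C) = 0 - j8.865e+04 Ω
  Z3: Z = 1/(jωC) = -j/(ω·C) = 0 - j3720 Ω
Step 3 — With the output port shorted to ground, the output series arm Z2 runs from the junction to ground; the shunt arm Z3 also runs from the junction to ground. They appear in parallel: Z3 || Z2 = 0 - j3570 Ω.
Step 4 — Series with input arm Z1: Z_in = Z1 + (Z3 || Z2) = 0 - j3569 Ω = 3569∠-90.0° Ω.
Step 5 — Source phasor: V = 181∠90.0° V = 0 + j181 V.
Step 6 — Current: I = V / Z = -0.05072 A = 0.05072∠180.0° A.
Step 7 — Complex power: S = V·I* = 0 - j9.18 VA.
Step 8 — Real power: P = Re(S) = 0 W.
Step 9 — Reactive power: Q = Im(S) = -9.18 VAR.
Step 10 — Apparent power: |S| = 9.18 VA.
Step 11 — Power factor: PF = P/|S| = 0 (leading).

(a) P = 0 W  (b) Q = -9.18 VAR  (c) S = 9.18 VA  (d) PF = 0 (leading)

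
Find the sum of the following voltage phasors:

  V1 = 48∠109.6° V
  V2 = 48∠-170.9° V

Step 1 — Convert each phasor to rectangular form:
  V1 = 48·(cos(109.6°) + j·sin(109.6°)) = -16.1 + j45.22 V
  V2 = 48·(cos(-170.9°) + j·sin(-170.9°)) = -47.4 - j7.592 V
Step 2 — Sum components: V_total = -63.5 + j37.63 V.
Step 3 — Convert to polar: |V_total| = 73.81 V, ∠V_total = 149.3°.

V_total = 73.81∠149.3° V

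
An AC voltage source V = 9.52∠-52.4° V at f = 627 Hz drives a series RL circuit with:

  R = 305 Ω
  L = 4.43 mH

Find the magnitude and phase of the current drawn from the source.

Step 1 — Angular frequency: ω = 2π·f = 2π·627 = 3940 rad/s.
Step 2 — Component impedances:
  R: Z = R = 305 Ω
  L: Z = jωL = j·3940·0.00443 = 0 + j17.45 Ω
Step 3 — Series combination: Z_total = R + L = 305 + j17.45 Ω = 305.5∠3.3° Ω.
Step 4 — Source phasor: V = 9.52∠-52.4° V = 5.809 - j7.543 V.
Step 5 — Ohm's law: I = V / Z_total = (5.809 - j7.543) / (305 + j17.45) = 0.01757 - j0.02574 A.
Step 6 — Convert to polar: |I| = 0.03116 A, ∠I = -55.7°.

I = 0.03116∠-55.7° A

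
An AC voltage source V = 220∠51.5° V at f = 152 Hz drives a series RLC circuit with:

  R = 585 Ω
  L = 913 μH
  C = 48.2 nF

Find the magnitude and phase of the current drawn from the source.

Step 1 — Angular frequency: ω = 2π·f = 2π·152 = 955 rad/s.
Step 2 — Component impedances:
  R: Z = R = 585 Ω
  L: Z = jωL = j·955·0.000913 = 0 + j0.872 Ω
  C: Z = 1/(jωC) = -j/(ω·C) = 0 - j2.172e+04 Ω
Step 3 — Series combination: Z_total = R + L + C = 585 - j2.172e+04 Ω = 2.173e+04∠-88.5° Ω.
Step 4 — Source phasor: V = 220∠51.5° V = 137 + j172.2 V.
Step 5 — Ohm's law: I = V / Z_total = (137 + j172.2) / (585 - j2.172e+04) = -0.007751 + j0.006513 A.
Step 6 — Convert to polar: |I| = 0.01012 A, ∠I = 140.0°.

I = 0.01012∠140.0° A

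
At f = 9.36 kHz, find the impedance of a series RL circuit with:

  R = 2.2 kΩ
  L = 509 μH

Step 1 — Angular frequency: ω = 2π·f = 2π·9360 = 5.881e+04 rad/s.
Step 2 — Component impedances:
  R: Z = R = 2200 Ω
  L: Z = jωL = j·5.881e+04·0.000509 = 0 + j29.93 Ω
Step 3 — Series combination: Z_total = R + L = 2200 + j29.93 Ω = 2200∠0.8° Ω.

Z = 2200 + j29.93 Ω = 2200∠0.8° Ω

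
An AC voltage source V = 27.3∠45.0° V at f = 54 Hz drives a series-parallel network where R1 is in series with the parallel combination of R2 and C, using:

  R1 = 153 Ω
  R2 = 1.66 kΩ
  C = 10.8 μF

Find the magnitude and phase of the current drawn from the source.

Step 1 — Angular frequency: ω = 2π·f = 2π·54 = 339.3 rad/s.
Step 2 — Component impedances:
  R1: Z = R = 153 Ω
  R2: Z = R = 1660 Ω
  C: Z = 1/(jωC) = -j/(ω·C) = 0 - j272.9 Ω
Step 3 — Parallel branch: R2 || C = 1/(1/R2 + 1/C) = 43.68 - j265.7 Ω.
Step 4 — Series with R1: Z_total = R1 + (R2 || C) = 196.7 - j265.7 Ω = 330.6∠-53.5° Ω.
Step 5 — Source phasor: V = 27.3∠45.0° V = 19.3 + j19.3 V.
Step 6 — Ohm's law: I = V / Z_total = (19.3 + j19.3) / (196.7 - j265.7) = -0.01219 + j0.08167 A.
Step 7 — Convert to polar: |I| = 0.08258 A, ∠I = 98.5°.

I = 0.08258∠98.5° A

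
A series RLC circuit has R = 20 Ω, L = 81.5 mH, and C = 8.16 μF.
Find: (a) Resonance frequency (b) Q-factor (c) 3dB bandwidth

Step 1 — Resonance: ω₀ = 1/√(LC) = 1/√(0.0815·8.16e-06) = 1226 rad/s.
Step 2 — f₀ = ω₀/(2π) = 195.2 Hz.
Step 3 — Series Q: Q = ω₀L/R = 1226·0.0815/20 = 4.997.
Step 4 — Bandwidth: Δω = ω₀/Q = 245.4 rad/s; BW = Δω/(2π) = 39.06 Hz.

(a) f₀ = 195.2 Hz  (b) Q = 4.997  (c) BW = 39.06 Hz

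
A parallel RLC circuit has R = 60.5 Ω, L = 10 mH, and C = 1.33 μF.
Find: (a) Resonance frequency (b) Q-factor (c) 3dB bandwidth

Step 1 — Resonance: ω₀ = 1/√(LC) = 1/√(0.01·1.33e-06) = 8671 rad/s.
Step 2 — f₀ = ω₀/(2π) = 1380 Hz.
Step 3 — Parallel Q: Q = R/(ω₀L) = 60.5/(8671·0.01) = 0.6977.
Step 4 — Bandwidth: Δω = ω₀/Q = 1.243e+04 rad/s; BW = Δω/(2π) = 1978 Hz.

(a) f₀ = 1380 Hz  (b) Q = 0.6977  (c) BW = 1978 Hz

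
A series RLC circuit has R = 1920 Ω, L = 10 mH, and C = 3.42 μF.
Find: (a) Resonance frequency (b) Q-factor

Step 1 — Resonance condition Im(Z)=0 gives ω₀ = 1/√(LC).
Step 2 — ω₀ = 1/√(0.01·3.42e-06) = 5407 rad/s.
Step 3 — f₀ = ω₀/(2π) = 860.6 Hz.
Step 4 — Series Q: Q = ω₀L/R = 5407·0.01/1920 = 0.02816.

(a) f₀ = 860.6 Hz  (b) Q = 0.02816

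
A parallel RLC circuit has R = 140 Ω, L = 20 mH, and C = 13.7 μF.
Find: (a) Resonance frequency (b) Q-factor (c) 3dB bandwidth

Step 1 — Resonance: ω₀ = 1/√(LC) = 1/√(0.02·1.37e-05) = 1910 rad/s.
Step 2 — f₀ = ω₀/(2π) = 304 Hz.
Step 3 — Parallel Q: Q = R/(ω₀L) = 140/(1910·0.02) = 3.664.
Step 4 — Bandwidth: Δω = ω₀/Q = 521.4 rad/s; BW = Δω/(2π) = 82.98 Hz.

(a) f₀ = 304 Hz  (b) Q = 3.664  (c) BW = 82.98 Hz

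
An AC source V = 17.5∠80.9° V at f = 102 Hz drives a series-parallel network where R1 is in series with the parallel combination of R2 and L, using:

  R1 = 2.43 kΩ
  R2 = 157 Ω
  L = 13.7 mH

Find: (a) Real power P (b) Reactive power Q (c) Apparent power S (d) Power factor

Step 1 — Angular frequency: ω = 2π·f = 2π·102 = 640.9 rad/s.
Step 2 — Component impedances:
  R1: Z = R = 2430 Ω
  R2: Z = R = 157 Ω
  L: Z = jωL = j·640.9·0.0137 = 0 + j8.78 Ω
Step 3 — Parallel branch: R2 || L = 1/(1/R2 + 1/L) = 0.4895 + j8.753 Ω.
Step 4 — Series with R1: Z_total = R1 + (R2 || L) = 2430 + j8.753 Ω = 2431∠0.2° Ω.
Step 5 — Source phasor: V = 17.5∠80.9° V = 2.768 + j17.28 V.
Step 6 — Current: I = V / Z = 0.001164 + j0.007105 A = 0.0072∠80.7° A.
Step 7 — Complex power: S = V·I* = 0.126 + j0.0004538 VA.
Step 8 — Real power: P = Re(S) = 0.126 W.
Step 9 — Reactive power: Q = Im(S) = 0.0004538 VAR.
Step 10 — Apparent power: |S| = 0.126 VA.
Step 11 — Power factor: PF = P/|S| = 1 (lagging).

(a) P = 0.126 W  (b) Q = 0.0004538 VAR  (c) S = 0.126 VA  (d) PF = 1 (lagging)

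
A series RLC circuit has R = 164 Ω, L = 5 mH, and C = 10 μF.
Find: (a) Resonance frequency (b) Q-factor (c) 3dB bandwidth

Step 1 — Resonance: ω₀ = 1/√(LC) = 1/√(0.005·1e-05) = 4472 rad/s.
Step 2 — f₀ = ω₀/(2π) = 711.8 Hz.
Step 3 — Series Q: Q = ω₀L/R = 4472·0.005/164 = 0.1363.
Step 4 — Bandwidth: Δω = ω₀/Q = 3.28e+04 rad/s; BW = Δω/(2π) = 5220 Hz.

(a) f₀ = 711.8 Hz  (b) Q = 0.1363  (c) BW = 5220 Hz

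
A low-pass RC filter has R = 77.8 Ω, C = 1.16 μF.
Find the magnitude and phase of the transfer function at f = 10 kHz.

Step 1 — Angular frequency: ω = 2π·1e+04 = 6.283e+04 rad/s.
Step 2 — Transfer function: H(jω) = 1/(1 + jωRC).
Step 3 — Denominator: 1 + jωRC = 1 + j·6.283e+04·77.8·1.16e-06 = 1 + j5.67.
Step 4 — H = 0.03016 - j0.171.
Step 5 — Magnitude: |H| = 0.1737 (-15.2 dB); phase: φ = -80.0°.

|H| = 0.1737 (-15.2 dB), φ = -80.0°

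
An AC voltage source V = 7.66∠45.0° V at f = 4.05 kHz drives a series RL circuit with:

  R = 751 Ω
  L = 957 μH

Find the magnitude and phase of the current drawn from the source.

Step 1 — Angular frequency: ω = 2π·f = 2π·4050 = 2.545e+04 rad/s.
Step 2 — Component impedances:
  R: Z = R = 751 Ω
  L: Z = jωL = j·2.545e+04·0.000957 = 0 + j24.35 Ω
Step 3 — Series combination: Z_total = R + L = 751 + j24.35 Ω = 751.4∠1.9° Ω.
Step 4 — Source phasor: V = 7.66∠45.0° V = 5.416 + j5.416 V.
Step 5 — Ohm's law: I = V / Z_total = (5.416 + j5.416) / (751 + j24.35) = 0.007438 + j0.006971 A.
Step 6 — Convert to polar: |I| = 0.01019 A, ∠I = 43.1°.

I = 0.01019∠43.1° A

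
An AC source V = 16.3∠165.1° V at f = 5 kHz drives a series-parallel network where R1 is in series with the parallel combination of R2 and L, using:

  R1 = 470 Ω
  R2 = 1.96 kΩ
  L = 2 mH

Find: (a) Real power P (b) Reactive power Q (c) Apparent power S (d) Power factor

Step 1 — Angular frequency: ω = 2π·f = 2π·5000 = 3.142e+04 rad/s.
Step 2 — Component impedances:
  R1: Z = R = 470 Ω
  R2: Z = R = 1960 Ω
  L: Z = jωL = j·3.142e+04·0.002 = 0 + j62.83 Ω
Step 3 — Parallel branch: R2 || L = 1/(1/R2 + 1/L) = 2.012 + j62.77 Ω.
Step 4 — Series with R1: Z_total = R1 + (R2 || L) = 472 + j62.77 Ω = 476.2∠7.6° Ω.
Step 5 — Source phasor: V = 16.3∠165.1° V = -15.75 + j4.191 V.
Step 6 — Current: I = V / Z = -0.03163 + j0.01309 A = 0.03423∠157.5° A.
Step 7 — Complex power: S = V·I* = 0.5531 + j0.07355 VA.
Step 8 — Real power: P = Re(S) = 0.5531 W.
Step 9 — Reactive power: Q = Im(S) = 0.07355 VAR.
Step 10 — Apparent power: |S| = 0.558 VA.
Step 11 — Power factor: PF = P/|S| = 0.9913 (lagging).

(a) P = 0.5531 W  (b) Q = 0.07355 VAR  (c) S = 0.558 VA  (d) PF = 0.9913 (lagging)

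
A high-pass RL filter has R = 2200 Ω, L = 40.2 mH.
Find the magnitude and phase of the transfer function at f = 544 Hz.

Step 1 — Angular frequency: ω = 2π·544 = 3418 rad/s.
Step 2 — Transfer function: H(jω) = jωL/(R + jωL).
Step 3 — Numerator jωL = j·137.4; denominator R + jωL = 2200 + j137.4.
Step 4 — H = 0.003886 + j0.06221.
Step 5 — Magnitude: |H| = 0.06234 (-24.1 dB); phase: φ = 86.4°.

|H| = 0.06234 (-24.1 dB), φ = 86.4°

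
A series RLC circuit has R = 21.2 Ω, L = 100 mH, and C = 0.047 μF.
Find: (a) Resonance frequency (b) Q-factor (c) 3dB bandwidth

Step 1 — Resonance: ω₀ = 1/√(LC) = 1/√(0.1·4.7e-08) = 1.459e+04 rad/s.
Step 2 — f₀ = ω₀/(2π) = 2322 Hz.
Step 3 — Series Q: Q = ω₀L/R = 1.459e+04·0.1/21.2 = 68.8.
Step 4 — Bandwidth: Δω = ω₀/Q = 212 rad/s; BW = Δω/(2π) = 33.74 Hz.

(a) f₀ = 2322 Hz  (b) Q = 68.8  (c) BW = 33.74 Hz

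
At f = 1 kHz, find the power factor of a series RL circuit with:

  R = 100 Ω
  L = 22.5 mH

Step 1 — Angular frequency: ω = 2π·f = 2π·1000 = 6283 rad/s.
Step 2 — Component impedances:
  R: Z = R = 100 Ω
  L: Z = jωL = j·6283·0.0225 = 0 + j141.4 Ω
Step 3 — Series combination: Z_total = R + L = 100 + j141.4 Ω = 173.2∠54.7° Ω.
Step 4 — Power factor: PF = cos(φ) = Re(Z)/|Z| = 100/173.16 = 0.5775.
Step 5 — Type: Im(Z) = 141.4 ⇒ lagging (phase φ = 54.7°).

PF = 0.5775 (lagging, φ = 54.7°)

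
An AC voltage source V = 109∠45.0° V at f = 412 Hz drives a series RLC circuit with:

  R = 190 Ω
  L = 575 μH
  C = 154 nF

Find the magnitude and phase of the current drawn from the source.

Step 1 — Angular frequency: ω = 2π·f = 2π·412 = 2589 rad/s.
Step 2 — Component impedances:
  R: Z = R = 190 Ω
  L: Z = jωL = j·2589·0.000575 = 0 + j1.488 Ω
  C: Z = 1/(jωC) = -j/(ω·C) = 0 - j2508 Ω
Step 3 — Series combination: Z_total = R + L + C = 190 - j2507 Ω = 2514∠-85.7° Ω.
Step 4 — Source phasor: V = 109∠45.0° V = 77.07 + j77.07 V.
Step 5 — Ohm's law: I = V / Z_total = (77.07 + j77.07) / (190 - j2507) = -0.02825 + j0.03289 A.
Step 6 — Convert to polar: |I| = 0.04335 A, ∠I = 130.7°.

I = 0.04335∠130.7° A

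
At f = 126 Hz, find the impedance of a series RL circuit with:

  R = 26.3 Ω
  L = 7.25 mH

Step 1 — Angular frequency: ω = 2π·f = 2π·126 = 791.7 rad/s.
Step 2 — Component impedances:
  R: Z = R = 26.3 Ω
  L: Z = jωL = j·791.7·0.00725 = 0 + j5.74 Ω
Step 3 — Series combination: Z_total = R + L = 26.3 + j5.74 Ω = 26.92∠12.3° Ω.

Z = 26.3 + j5.74 Ω = 26.92∠12.3° Ω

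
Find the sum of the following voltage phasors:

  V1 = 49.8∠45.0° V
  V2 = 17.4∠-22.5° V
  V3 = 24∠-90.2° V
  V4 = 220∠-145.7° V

Step 1 — Convert each phasor to rectangular form:
  V1 = 49.8·(cos(45.0°) + j·sin(45.0°)) = 35.21 + j35.21 V
  V2 = 17.4·(cos(-22.5°) + j·sin(-22.5°)) = 16.08 - j6.659 V
  V3 = 24·(cos(-90.2°) + j·sin(-90.2°)) = -0.08378 - j24 V
  V4 = 220·(cos(-145.7°) + j·sin(-145.7°)) = -181.7 - j124 V
Step 2 — Sum components: V_total = -130.5 - j119.4 V.
Step 3 — Convert to polar: |V_total| = 176.9 V, ∠V_total = -137.5°.

V_total = 176.9∠-137.5° V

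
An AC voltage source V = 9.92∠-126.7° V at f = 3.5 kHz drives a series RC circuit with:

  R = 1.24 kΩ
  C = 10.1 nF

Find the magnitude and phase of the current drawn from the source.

Step 1 — Angular frequency: ω = 2π·f = 2π·3500 = 2.199e+04 rad/s.
Step 2 — Component impedances:
  R: Z = R = 1240 Ω
  C: Z = 1/(jωC) = -j/(ω·C) = 0 - j4502 Ω
Step 3 — Series combination: Z_total = R + C = 1240 - j4502 Ω = 4670∠-74.6° Ω.
Step 4 — Source phasor: V = 9.92∠-126.7° V = -5.928 - j7.954 V.
Step 5 — Ohm's law: I = V / Z_total = (-5.928 - j7.954) / (1240 - j4502) = 0.001305 - j0.001676 A.
Step 6 — Convert to polar: |I| = 0.002124 A, ∠I = -52.1°.

I = 0.002124∠-52.1° A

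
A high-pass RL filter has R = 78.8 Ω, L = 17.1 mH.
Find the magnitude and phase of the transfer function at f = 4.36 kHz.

Step 1 — Angular frequency: ω = 2π·4360 = 2.739e+04 rad/s.
Step 2 — Transfer function: H(jω) = jωL/(R + jωL).
Step 3 — Numerator jωL = j·468.4; denominator R + jωL = 78.8 + j468.4.
Step 4 — H = 0.9725 + j0.1636.
Step 5 — Magnitude: |H| = 0.9861 (-0.1 dB); phase: φ = 9.5°.

|H| = 0.9861 (-0.1 dB), φ = 9.5°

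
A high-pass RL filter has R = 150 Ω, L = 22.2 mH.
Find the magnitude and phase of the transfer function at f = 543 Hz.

Step 1 — Angular frequency: ω = 2π·543 = 3412 rad/s.
Step 2 — Transfer function: H(jω) = jωL/(R + jωL).
Step 3 — Numerator jωL = j·75.74; denominator R + jωL = 150 + j75.74.
Step 4 — H = 0.2032 + j0.4024.
Step 5 — Magnitude: |H| = 0.4507 (-6.9 dB); phase: φ = 63.2°.

|H| = 0.4507 (-6.9 dB), φ = 63.2°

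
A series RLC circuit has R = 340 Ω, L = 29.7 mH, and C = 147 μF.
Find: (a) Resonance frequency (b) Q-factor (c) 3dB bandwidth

Step 1 — Resonance: ω₀ = 1/√(LC) = 1/√(0.0297·0.000147) = 478.6 rad/s.
Step 2 — f₀ = ω₀/(2π) = 76.17 Hz.
Step 3 — Series Q: Q = ω₀L/R = 478.6·0.0297/340 = 0.04181.
Step 4 — Bandwidth: Δω = ω₀/Q = 1.145e+04 rad/s; BW = Δω/(2π) = 1822 Hz.

(a) f₀ = 76.17 Hz  (b) Q = 0.04181  (c) BW = 1822 Hz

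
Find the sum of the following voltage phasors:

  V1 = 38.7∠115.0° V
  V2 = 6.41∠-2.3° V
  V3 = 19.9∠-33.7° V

Step 1 — Convert each phasor to rectangular form:
  V1 = 38.7·(cos(115.0°) + j·sin(115.0°)) = -16.36 + j35.07 V
  V2 = 6.41·(cos(-2.3°) + j·sin(-2.3°)) = 6.405 - j0.2572 V
  V3 = 19.9·(cos(-33.7°) + j·sin(-33.7°)) = 16.56 - j11.04 V
Step 2 — Sum components: V_total = 6.605 + j23.78 V.
Step 3 — Convert to polar: |V_total| = 24.68 V, ∠V_total = 74.5°.

V_total = 24.68∠74.5° V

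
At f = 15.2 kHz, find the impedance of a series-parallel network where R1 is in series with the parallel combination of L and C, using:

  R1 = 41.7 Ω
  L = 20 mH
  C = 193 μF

Step 1 — Angular frequency: ω = 2π·f = 2π·1.52e+04 = 9.55e+04 rad/s.
Step 2 — Component impedances:
  R1: Z = R = 41.7 Ω
  L: Z = jωL = j·9.55e+04·0.02 = 0 + j1910 Ω
  C: Z = 1/(jωC) = -j/(ω·C) = 0 - j0.05425 Ω
Step 3 — Parallel branch: L || C = 1/(1/L + 1/C) = 0 - j0.05425 Ω.
Step 4 — Series with R1: Z_total = R1 + (L || C) = 41.7 - j0.05425 Ω = 41.7∠-0.1° Ω.

Z = 41.7 - j0.05425 Ω = 41.7∠-0.1° Ω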